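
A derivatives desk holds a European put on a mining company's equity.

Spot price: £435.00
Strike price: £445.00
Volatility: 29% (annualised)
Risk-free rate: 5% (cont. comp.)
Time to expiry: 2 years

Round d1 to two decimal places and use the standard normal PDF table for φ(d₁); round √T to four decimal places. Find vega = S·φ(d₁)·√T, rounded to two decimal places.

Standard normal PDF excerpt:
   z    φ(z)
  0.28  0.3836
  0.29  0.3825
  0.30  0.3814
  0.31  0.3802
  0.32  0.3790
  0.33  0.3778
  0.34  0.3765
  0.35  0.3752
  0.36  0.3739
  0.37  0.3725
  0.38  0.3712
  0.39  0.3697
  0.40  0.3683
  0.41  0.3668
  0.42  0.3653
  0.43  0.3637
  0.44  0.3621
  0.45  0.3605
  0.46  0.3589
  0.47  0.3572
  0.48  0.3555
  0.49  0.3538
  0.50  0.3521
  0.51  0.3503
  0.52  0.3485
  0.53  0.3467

σ√T = 0.29·√2 = 0.4101
d₁ = [ln(435/445) + (0.05 + 0.29²/2)·2] / 0.4101 = [-0.0227 + 0.1841] / 0.4101 = 0.3935 which rounds to 0.39
√T = √2 = 1.4142
φ(d₁) = φ(0.39) = 0.3697
vega = S·φ(d₁)·√T = 435·0.3697·1.4142 = 227.4309

227.43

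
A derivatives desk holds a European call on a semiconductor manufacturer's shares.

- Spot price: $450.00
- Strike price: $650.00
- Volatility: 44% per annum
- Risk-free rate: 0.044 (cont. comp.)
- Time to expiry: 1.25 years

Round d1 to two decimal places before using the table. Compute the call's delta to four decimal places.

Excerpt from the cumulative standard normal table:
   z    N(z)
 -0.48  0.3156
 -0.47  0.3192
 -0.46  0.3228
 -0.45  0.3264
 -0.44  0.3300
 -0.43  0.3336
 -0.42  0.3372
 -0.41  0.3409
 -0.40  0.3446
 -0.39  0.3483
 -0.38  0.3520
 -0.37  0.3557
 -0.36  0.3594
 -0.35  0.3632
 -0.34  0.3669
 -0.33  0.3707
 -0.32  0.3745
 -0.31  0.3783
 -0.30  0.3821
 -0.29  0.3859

σ√T = 0.44·√1.25 = 0.4919
ln(S/K) + (r + σ²/2)T = ln(450/650) + (0.044 + 0.44²/2)·1.25 = -0.3677 + 0.1760 = -0.1917
d₁ = -0.1917 / 0.4919 = -0.3897 which rounds to -0.39
N(d₁) = N(-0.39) = 0.3483
Δ_call = N(d₁) = 0.3483

0.3483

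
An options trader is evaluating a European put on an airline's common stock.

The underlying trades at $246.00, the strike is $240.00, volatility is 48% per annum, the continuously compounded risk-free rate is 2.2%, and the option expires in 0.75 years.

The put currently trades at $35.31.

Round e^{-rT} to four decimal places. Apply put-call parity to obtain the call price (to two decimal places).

e^(−rT) = e^(−0.022·0.75) = 0.9836
Put-call parity: C − P = S − K·e^(−rT) = 246 − 240·0.9836 = 246 − 236.0640 = 9.9360
C = P + (C − P) = 35.31 + (9.9360) = 45.2460

$45.25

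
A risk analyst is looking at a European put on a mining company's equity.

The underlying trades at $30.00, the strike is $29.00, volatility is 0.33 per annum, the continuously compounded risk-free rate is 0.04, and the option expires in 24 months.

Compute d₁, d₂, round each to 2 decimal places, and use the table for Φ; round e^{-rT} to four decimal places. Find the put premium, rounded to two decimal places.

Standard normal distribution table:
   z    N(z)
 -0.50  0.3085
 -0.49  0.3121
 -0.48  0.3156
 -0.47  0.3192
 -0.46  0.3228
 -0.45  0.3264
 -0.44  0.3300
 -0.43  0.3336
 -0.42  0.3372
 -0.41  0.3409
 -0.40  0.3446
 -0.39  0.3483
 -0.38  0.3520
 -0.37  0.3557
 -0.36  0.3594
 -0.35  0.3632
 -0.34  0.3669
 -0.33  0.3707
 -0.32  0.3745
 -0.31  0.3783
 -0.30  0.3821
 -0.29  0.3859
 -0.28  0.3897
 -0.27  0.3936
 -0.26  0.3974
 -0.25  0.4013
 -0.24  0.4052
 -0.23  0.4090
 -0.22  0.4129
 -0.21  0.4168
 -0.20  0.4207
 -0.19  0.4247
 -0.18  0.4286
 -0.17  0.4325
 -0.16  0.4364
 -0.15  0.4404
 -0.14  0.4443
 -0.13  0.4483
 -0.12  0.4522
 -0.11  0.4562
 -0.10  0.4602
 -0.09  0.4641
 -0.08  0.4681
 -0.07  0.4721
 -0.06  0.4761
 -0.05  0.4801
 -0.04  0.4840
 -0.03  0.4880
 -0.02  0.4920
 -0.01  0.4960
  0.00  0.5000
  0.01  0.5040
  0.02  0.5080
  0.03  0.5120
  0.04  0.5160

$3.81

σ√T = 0.33·√2 = 0.4667
d₁ = [ln(30/29) + (0.04 + ½·0.33²)·2] / (σ√T) = (0.0339 + 0.1889) / 0.4667 = 0.4774 ⇒ 0.48
d₂ = 0.4774 − 0.4667 = 0.0107 ⇒ 0.01
exp(−rT) = exp(−0.04·2) = 0.9231
N(−d₂) = N(-0.01) = 0.4960;  N(−d₁) = N(-0.48) = 0.3156
P = 29·0.9231·0.4960 − 30·0.3156 = 13.2779 − 9.4680 = 3.8099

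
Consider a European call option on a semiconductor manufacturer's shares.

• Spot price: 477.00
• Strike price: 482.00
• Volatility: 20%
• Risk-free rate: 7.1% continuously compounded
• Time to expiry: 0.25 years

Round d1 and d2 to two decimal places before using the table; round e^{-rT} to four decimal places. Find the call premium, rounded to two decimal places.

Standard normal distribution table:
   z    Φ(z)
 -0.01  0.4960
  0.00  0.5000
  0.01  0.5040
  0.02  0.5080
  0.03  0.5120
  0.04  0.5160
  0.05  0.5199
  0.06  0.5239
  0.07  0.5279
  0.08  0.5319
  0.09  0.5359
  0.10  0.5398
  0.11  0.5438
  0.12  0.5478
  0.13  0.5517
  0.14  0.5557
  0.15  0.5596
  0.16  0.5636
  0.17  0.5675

σ√T = 0.2·√0.25 = 0.1000
d₁ = [ln(477/482) + (0.071 + 0.2²/2)·0.25] / 0.1000 = [-0.0104 + 0.0227] / 0.1000 = 0.1232 ⇒ 0.12
d₂ = d₁ − σ√T = 0.1232 − 0.1000 = 0.0232 ⇒ 0.02
exp(−rT) = exp(−0.071·0.25) = 0.9824
C = 477·N(0.12) − 482·0.9824·N(0.02) = 477·0.5478 − 482·0.9824·0.5080 = 261.3006 − 240.5465 = 20.7541

20.75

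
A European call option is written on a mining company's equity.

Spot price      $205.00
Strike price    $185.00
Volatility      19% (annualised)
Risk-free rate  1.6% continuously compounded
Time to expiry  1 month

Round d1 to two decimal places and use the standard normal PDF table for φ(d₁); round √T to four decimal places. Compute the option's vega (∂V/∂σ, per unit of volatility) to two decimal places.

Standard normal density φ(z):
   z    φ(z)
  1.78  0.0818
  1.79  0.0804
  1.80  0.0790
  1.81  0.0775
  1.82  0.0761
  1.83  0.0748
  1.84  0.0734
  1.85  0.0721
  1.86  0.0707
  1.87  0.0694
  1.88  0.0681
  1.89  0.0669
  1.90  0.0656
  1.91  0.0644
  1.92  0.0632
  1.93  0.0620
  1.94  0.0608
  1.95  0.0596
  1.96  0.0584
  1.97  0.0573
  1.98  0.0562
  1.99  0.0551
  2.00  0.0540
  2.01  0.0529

3.74

σ√T = 0.19 × 0.2887 = 0.0548
d₁ = [ln(205/185) + (0.016 + 0.19²/2)·0.08333] / 0.0548 = [0.1027 + 0.0028] / 0.0548 = 1.9233 ≈ 1.92
√T = √0.08333 = 0.2887
φ(d₁) = φ(1.92) = 0.0632
vega = S·φ(d₁)·√T = 205·0.0632·0.2887 = 3.7404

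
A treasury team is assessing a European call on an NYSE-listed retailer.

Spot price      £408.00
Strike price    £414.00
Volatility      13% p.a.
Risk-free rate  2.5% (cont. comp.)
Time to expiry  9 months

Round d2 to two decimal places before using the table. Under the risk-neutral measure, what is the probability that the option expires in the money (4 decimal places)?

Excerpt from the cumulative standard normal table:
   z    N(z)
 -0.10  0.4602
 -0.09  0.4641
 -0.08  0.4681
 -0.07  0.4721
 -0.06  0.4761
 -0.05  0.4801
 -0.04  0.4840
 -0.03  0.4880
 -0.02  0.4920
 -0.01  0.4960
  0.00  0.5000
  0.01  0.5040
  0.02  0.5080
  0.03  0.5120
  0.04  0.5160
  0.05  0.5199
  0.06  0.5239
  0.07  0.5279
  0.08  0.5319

0.4920

T = 0.75;  σ√T = 0.1126
d₁ = [ln(408/414) + (0.025 + 0.13²/2)·0.75] / 0.1126 = [-0.0146 + 0.0251] / 0.1126 = 0.0932 ≈ 0.09
d₂ = d₁ − σ√T = 0.0932 − 0.1126 = -0.0194 ≈ -0.02
Pr(exercise) under Q = N(d₂) = 0.4920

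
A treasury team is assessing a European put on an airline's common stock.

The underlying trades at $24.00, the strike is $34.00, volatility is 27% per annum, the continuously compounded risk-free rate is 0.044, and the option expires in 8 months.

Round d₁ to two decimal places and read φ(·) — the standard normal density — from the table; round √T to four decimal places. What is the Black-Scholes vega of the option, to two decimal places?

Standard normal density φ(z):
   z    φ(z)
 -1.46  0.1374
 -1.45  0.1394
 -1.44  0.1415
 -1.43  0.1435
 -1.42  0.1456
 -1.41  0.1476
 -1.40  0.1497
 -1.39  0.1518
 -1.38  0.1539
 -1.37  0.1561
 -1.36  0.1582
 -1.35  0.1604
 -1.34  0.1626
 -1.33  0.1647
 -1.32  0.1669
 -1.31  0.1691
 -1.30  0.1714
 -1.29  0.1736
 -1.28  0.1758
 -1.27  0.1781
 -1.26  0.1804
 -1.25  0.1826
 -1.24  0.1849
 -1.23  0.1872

3.19

σ√T = 0.27 × 0.8165 = 0.2205
d₁ = [ln(24/34) + (0.044 + 0.27²/2)·0.6667] / 0.2205 = [-0.3483 + 0.0536] / 0.2205 = -1.3367 which rounds to -1.34
√T = √0.6667 = 0.8165
φ(d₁) = φ(-1.34) = 0.1626
vega = S·φ(d₁)·√T = 24·0.1626·0.8165 = 3.1863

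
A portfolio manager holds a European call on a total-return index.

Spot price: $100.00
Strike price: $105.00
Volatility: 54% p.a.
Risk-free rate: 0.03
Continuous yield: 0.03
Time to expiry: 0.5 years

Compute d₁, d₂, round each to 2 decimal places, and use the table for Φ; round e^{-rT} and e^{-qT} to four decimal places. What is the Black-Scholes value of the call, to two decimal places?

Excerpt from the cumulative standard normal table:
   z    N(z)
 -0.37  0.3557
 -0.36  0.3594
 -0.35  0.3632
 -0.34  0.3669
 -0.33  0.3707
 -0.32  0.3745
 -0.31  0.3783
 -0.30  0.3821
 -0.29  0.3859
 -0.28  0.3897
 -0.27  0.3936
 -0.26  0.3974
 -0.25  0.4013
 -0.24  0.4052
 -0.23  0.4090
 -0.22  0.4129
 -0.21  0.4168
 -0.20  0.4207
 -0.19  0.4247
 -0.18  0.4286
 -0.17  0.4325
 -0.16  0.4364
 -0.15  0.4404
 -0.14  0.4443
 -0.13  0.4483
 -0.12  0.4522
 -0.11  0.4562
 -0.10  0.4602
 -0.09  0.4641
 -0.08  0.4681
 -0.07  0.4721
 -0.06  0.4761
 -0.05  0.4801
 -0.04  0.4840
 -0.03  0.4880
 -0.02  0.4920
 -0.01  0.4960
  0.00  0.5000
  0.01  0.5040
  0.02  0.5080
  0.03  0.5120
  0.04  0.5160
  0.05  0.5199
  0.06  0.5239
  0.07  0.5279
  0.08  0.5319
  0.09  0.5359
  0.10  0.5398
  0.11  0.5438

$12.87

σ√T = 0.54 × 0.7071 = 0.3818
d₁ = [ln(100/105) + (0.03 − 0.03 + ½·0.54²)·0.5] / (σ√T) = (-0.0488 + 0.0729) / 0.3818 = 0.0631 → 0.06
d₂ = 0.0631 − 0.3818 = -0.3187 → -0.32
exp(−qT) = exp(−0.03·0.5) = 0.9851;  exp(−rT) = exp(−0.03·0.5) = 0.9851
N(d₁) = N(0.06) = 0.5239;  N(d₂) = N(-0.32) = 0.3745
C = 100·0.9851·0.5239 − 105·0.9851·0.3745 = 51.6094 − 38.7366 = 12.8728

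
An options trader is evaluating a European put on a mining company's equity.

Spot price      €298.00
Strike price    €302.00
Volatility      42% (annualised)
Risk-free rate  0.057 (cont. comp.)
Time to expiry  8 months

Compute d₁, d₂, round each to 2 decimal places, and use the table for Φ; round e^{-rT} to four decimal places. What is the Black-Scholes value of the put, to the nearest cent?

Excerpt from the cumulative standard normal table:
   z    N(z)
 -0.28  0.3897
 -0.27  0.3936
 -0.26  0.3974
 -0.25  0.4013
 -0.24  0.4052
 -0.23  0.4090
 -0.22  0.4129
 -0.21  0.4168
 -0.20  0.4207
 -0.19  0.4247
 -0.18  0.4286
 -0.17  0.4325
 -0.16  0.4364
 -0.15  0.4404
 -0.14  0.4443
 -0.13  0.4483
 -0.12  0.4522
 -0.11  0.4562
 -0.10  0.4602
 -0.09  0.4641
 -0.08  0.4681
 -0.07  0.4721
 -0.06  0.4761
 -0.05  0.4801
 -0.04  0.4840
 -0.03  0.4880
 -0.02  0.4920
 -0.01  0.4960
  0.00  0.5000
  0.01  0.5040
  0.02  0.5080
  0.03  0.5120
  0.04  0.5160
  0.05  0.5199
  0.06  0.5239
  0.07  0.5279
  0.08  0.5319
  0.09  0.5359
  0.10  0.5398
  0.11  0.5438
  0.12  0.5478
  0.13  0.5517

σ√T = 0.42 × 0.8165 = 0.3429
ln(S/K) + (r + σ²/2)T = ln(298/302) + (0.057 + 0.42²/2)·0.6667 = -0.0133 + 0.0968 = 0.0835
d₁ = 0.0835 / 0.3429 = 0.2434 which rounds to 0.24
d₂ = d₁ − σ√T = 0.2434 − 0.3429 = -0.0995 which rounds to -0.10
e^(−rT) = e^(−0.057·0.6667) = 0.9627
N(−d₂) = N(0.10) = 0.5398;  N(−d₁) = N(-0.24) = 0.4052
P = 302·0.9627·0.5398 − 298·0.4052 = 156.9390 − 120.7496 = 36.1894

€36.19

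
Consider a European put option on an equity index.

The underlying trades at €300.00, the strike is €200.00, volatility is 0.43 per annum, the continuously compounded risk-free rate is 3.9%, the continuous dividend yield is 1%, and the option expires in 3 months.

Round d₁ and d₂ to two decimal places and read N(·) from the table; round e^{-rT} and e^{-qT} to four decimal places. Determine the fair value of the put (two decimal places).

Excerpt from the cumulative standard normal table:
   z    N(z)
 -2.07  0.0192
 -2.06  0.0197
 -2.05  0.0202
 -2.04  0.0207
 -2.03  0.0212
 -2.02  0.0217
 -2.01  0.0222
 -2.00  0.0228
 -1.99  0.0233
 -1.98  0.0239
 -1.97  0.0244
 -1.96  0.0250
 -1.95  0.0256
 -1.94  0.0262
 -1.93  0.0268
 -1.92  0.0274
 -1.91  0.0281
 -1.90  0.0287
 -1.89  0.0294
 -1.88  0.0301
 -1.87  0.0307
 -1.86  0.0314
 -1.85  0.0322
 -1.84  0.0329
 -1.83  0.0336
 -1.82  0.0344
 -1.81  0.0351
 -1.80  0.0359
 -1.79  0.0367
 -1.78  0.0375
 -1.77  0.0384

T = 0.25;  σ√T = 0.2150
ln(S/K) + (r − q + σ²/2)T = ln(300/200) + (0.039 − 0.01 + 0.43²/2)·0.25 = 0.4055 + 0.0304 = 0.4358
d₁ = 0.4358 / 0.2150 = 2.0271 which rounds to 2.03
d₂ = d₁ − σ√T = 2.0271 − 0.2150 = 1.8121 which rounds to 1.81
exp(−qT) = exp(−0.01·0.25) = 0.9975;  exp(−rT) = exp(−0.039·0.25) = 0.9903
P = 200·0.9903·N(-1.81) − 300·0.9975·N(-2.03) = 200·0.9903·0.0351 − 300·0.9975·0.0212 = 6.9519 − 6.3441 = 0.6078

€0.61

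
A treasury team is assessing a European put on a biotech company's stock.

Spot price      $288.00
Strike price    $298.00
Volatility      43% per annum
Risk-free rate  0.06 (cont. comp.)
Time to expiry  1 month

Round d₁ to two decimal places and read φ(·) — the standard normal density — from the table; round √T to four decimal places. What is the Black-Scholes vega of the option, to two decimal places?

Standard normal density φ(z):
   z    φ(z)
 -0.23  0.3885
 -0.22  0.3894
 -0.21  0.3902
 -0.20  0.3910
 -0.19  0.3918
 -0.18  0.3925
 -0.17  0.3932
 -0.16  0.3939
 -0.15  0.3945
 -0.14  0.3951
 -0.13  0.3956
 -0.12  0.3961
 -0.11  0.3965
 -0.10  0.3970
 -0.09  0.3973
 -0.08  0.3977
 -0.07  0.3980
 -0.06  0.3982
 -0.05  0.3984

σ√T = 0.43·√0.08333 = 0.1241
d₁ = [ln(288/298) + (0.06 + 0.43²/2)·0.08333] / 0.1241 = [-0.0341 + 0.0127] / 0.1241 = -0.1726 ≈ -0.17
√T = √0.08333 = 0.2887
φ(d₁) = φ(-0.17) = 0.3932
vega = S·φ(d₁)·√T = 288·0.3932·0.2887 = 32.6928
(Call and put vega coincide under Black-Scholes.)

32.69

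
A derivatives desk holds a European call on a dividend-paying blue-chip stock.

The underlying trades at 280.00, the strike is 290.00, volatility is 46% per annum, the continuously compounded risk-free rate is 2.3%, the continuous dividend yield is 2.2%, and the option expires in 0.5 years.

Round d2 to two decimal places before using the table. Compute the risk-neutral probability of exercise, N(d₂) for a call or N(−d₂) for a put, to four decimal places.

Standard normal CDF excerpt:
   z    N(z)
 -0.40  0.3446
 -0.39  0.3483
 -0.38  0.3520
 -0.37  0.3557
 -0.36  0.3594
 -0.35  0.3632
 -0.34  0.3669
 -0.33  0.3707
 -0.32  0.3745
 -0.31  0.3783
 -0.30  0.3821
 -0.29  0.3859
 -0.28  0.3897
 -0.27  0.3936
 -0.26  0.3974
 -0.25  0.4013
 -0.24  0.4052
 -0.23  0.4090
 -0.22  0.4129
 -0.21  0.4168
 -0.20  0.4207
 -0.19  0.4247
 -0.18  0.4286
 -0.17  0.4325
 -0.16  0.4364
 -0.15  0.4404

σ√T = 0.46·√0.5 = 0.3253
ln(S/K) + (r − q + σ²/2)T = ln(280/290) + (0.023 − 0.022 + 0.46²/2)·0.5 = -0.0351 + 0.0534 = 0.0183
d₁ = 0.0183 / 0.3253 = 0.0563 which rounds to 0.06
d₂ = d₁ − σ√T = 0.0563 − 0.3253 = -0.2690 which rounds to -0.27
Pr(exercise) under Q = N(d₂) = 0.3936

0.3936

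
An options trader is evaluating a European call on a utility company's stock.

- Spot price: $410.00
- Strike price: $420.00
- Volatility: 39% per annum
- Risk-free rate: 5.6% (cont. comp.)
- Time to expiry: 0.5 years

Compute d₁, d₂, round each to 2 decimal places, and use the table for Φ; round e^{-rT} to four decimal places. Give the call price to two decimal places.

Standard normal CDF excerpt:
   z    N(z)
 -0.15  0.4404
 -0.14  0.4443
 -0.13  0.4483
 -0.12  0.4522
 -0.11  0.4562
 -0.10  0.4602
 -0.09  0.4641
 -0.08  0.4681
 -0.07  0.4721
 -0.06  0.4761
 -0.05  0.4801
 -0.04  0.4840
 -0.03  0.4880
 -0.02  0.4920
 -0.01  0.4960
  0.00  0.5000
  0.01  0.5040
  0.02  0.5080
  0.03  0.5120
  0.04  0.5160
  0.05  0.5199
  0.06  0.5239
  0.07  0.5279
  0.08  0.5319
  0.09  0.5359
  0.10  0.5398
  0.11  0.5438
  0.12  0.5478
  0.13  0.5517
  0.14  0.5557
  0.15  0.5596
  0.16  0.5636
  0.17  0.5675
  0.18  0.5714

$44.75

σ√T = 0.39 × 0.7071 = 0.2758
d₁ = [ln(410/420) + (0.056 + ½·0.39²)·0.5] / (σ√T) = (-0.0241 + 0.0660) / 0.2758 = 0.1520 ≈ 0.15
d₂ = 0.1520 − 0.2758 = -0.1237 ≈ -0.12
exp(−rT) = exp(−0.056·0.5) = 0.9724
C = 410·N(0.15) − 420·0.9724·N(-0.12) = 410·0.5596 − 420·0.9724·0.4522 = 229.4360 − 184.6821 = 44.7539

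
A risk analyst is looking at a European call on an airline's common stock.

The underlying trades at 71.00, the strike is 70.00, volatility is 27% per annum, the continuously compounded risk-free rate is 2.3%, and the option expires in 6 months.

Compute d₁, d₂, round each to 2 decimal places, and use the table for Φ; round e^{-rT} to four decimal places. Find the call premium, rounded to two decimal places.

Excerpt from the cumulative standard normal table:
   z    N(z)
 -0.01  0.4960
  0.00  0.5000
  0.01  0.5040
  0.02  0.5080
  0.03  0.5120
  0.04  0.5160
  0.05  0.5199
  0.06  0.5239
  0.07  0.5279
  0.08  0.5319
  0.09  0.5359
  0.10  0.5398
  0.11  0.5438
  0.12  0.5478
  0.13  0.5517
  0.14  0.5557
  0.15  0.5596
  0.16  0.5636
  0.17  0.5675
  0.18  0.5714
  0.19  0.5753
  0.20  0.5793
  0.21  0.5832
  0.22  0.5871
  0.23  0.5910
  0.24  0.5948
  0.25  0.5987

6.25

σ√T = 0.27·√0.5 = 0.1909
d₁ = [ln(71/70) + (0.023 + ½·0.27²)·0.5] / (σ√T) = (0.0142 + 0.0297) / 0.1909 = 0.2300 which rounds to 0.23
d₂ = 0.2300 − 0.1909 = 0.0391 which rounds to 0.04
exp(−rT) = exp(−0.023·0.5) = 0.9886
C = 71·N(0.23) − 70·0.9886·N(0.04) = 71·0.5910 − 70·0.9886·0.5160 = 41.9610 − 35.7082 = 6.2528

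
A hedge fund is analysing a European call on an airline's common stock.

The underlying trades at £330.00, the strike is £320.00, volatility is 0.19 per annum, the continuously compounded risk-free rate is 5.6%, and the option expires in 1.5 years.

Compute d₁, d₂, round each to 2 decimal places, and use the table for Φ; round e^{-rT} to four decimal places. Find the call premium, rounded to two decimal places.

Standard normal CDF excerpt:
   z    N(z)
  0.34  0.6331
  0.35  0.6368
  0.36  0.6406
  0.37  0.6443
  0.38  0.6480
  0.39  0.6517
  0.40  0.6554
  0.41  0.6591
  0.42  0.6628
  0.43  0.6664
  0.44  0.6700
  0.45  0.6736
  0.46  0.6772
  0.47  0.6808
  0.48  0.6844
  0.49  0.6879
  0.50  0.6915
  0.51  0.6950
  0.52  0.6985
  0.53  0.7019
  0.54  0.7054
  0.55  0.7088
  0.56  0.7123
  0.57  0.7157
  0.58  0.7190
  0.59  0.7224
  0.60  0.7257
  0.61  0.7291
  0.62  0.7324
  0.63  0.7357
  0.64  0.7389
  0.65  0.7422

£49.96

σ√T = 0.19·√1.5 = 0.2327
d₁ = [ln(330/320) + (0.056 + ½·0.19²)·1.5] / (σ√T) = (0.0308 + 0.1111) / 0.2327 = 0.6096 → 0.61
d₂ = 0.6096 − 0.2327 = 0.3769 → 0.38
e^(−rT) = e^(−0.056·1.5) = 0.9194
N(d₁) = N(0.61) = 0.7291;  N(d₂) = N(0.38) = 0.6480
C = 330·0.7291 − 320·0.9194·0.6480 = 240.6030 − 190.6468 = 49.9562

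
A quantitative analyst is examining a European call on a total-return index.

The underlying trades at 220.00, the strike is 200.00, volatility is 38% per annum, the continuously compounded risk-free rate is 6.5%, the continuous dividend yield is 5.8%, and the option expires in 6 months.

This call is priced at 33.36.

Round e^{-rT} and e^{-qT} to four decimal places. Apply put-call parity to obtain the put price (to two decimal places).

exp(−qT) = exp(−0.058·0.5) = 0.9714;  exp(−rT) = exp(−0.065·0.5) = 0.9680
Put-call parity: C − P = S·e^(−qT) − K·e^(−rT) = 220·0.9714 − 200·0.9680 = 213.7080 − 193.6000 = 20.1080
P = C − (C − P) = 33.36 − (20.1080) = 13.2520

13.25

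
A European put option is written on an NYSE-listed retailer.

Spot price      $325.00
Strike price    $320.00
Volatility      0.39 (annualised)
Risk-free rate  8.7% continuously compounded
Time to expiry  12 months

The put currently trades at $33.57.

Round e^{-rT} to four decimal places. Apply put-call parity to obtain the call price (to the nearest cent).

e^(−rT) = e^(−0.087·1) = 0.9167
Put-call parity: C − P = S − K·e^(−rT) = 325 − 320·0.9167 = 325 − 293.3440 = 31.6560
C = P + (C − P) = 33.57 + (31.6560) = 65.2260

$65.23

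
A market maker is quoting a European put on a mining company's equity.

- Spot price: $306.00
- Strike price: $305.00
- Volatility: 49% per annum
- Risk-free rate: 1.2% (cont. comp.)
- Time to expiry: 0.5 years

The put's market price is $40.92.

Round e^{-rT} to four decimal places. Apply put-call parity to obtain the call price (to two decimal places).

e^(−rT) = e^(−0.012·0.5) = 0.9940
Put-call parity: C − P = S − K·e^(−rT) = 306 − 305·0.9940 = 306 − 303.1700 = 2.8300
C = P + (C − P) = 40.92 + (2.8300) = 43.7500

$43.75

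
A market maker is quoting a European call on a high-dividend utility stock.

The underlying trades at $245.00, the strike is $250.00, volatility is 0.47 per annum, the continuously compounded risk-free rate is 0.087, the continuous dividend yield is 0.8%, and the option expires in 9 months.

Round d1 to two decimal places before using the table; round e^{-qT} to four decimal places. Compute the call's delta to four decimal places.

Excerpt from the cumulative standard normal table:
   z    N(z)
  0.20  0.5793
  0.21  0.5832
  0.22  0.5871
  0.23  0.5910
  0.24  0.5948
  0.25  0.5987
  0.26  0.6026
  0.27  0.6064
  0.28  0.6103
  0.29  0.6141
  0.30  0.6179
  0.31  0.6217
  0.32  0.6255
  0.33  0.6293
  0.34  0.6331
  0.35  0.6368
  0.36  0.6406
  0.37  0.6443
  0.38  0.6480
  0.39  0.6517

σ√T = 0.47 × 0.8660 = 0.4070
d₁ = [ln(245/250) + (0.087 − 0.008 + 0.47²/2)·0.75] / 0.4070 = [-0.0202 + 0.1421] / 0.4070 = 0.2994 ⇒ 0.30
N(d₁) = N(0.30) = 0.6179
Δ_call = e^(−qT)·N(d₁) = 0.9940·0.6179 = 0.6142

0.6142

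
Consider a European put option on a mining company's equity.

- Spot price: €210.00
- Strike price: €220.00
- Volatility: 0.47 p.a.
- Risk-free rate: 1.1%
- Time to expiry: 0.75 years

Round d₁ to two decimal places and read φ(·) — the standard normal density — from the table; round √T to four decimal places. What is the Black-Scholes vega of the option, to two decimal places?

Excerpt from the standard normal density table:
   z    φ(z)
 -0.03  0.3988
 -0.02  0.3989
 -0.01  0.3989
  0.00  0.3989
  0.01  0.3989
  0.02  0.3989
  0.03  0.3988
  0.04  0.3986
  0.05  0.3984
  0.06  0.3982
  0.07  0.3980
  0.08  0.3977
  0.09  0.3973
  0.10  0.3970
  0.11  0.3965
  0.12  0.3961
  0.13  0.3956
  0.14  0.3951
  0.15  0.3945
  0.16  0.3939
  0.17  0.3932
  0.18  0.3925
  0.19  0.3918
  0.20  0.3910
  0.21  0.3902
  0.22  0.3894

σ√T = 0.47 × 0.8660 = 0.4070
d₁ = [ln(210/220) + (0.011 + 0.47²/2)·0.75] / 0.4070 = [-0.0465 + 0.0911] / 0.4070 = 0.1095 ⇒ 0.11
√T = √0.75 = 0.8660
φ(d₁) = φ(0.11) = 0.3965
vega = S·φ(d₁)·√T = 210·0.3965·0.8660 = 72.1075
(The call has the same vega.)

72.11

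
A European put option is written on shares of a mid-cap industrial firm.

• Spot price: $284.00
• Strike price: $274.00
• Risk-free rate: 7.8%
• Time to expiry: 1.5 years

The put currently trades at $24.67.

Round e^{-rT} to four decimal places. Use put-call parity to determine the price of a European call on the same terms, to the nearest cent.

exp(−rT) = exp(−0.078·1.5) = 0.8896
Put-call parity: C − P = S − K·e^(−rT) = 284 − 274·0.8896 = 284 − 243.7504 = 40.2496
C = P + (C − P) = 24.67 + (40.2496) = 64.9196

$64.92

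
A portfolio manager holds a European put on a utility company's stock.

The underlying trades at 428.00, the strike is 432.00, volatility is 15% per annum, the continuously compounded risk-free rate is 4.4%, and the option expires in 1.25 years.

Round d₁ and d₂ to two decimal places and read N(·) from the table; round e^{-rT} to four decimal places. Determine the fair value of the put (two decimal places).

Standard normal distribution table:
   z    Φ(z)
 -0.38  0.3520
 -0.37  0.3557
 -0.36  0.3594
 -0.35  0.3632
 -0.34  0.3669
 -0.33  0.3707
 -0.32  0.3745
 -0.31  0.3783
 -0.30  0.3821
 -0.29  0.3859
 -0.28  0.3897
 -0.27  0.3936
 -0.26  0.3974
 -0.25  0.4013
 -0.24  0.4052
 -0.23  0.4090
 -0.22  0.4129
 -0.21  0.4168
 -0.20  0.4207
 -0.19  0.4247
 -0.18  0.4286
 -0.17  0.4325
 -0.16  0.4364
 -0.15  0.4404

19.83

T = 1.25;  σ√T = 0.1677
ln(S/K) + (r + σ²/2)T = ln(428/432) + (0.044 + 0.15²/2)·1.25 = -0.0093 + 0.0691 = 0.0598
d₁ = 0.0598 / 0.1677 = 0.3563 → 0.36
d₂ = d₁ − σ√T = 0.3563 − 0.1677 = 0.1886 → 0.19
e^(−rT) = e^(−0.044·1.25) = 0.9465
N(−d₂) = N(-0.19) = 0.4247;  N(−d₁) = N(-0.36) = 0.3594
P = 432·0.9465·0.4247 − 428·0.3594 = 173.6547 − 153.8232 = 19.8315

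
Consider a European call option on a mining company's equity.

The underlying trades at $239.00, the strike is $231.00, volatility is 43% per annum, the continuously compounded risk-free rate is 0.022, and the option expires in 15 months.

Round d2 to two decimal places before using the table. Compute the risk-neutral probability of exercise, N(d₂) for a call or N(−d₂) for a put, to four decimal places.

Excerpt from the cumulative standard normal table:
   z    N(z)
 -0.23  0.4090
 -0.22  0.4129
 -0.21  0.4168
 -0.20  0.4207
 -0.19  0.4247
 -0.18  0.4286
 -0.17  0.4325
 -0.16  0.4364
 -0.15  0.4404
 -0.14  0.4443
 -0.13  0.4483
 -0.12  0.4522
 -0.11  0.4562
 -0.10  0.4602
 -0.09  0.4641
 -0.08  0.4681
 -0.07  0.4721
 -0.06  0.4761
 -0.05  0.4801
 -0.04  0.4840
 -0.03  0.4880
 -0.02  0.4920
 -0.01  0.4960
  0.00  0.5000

T = 1.25;  σ√T = 0.4808
d₁ = [ln(239/231) + (0.022 + 0.43²/2)·1.25] / 0.4808 = [0.0340 + 0.1431] / 0.4808 = 0.3684 ≈ 0.37
d₂ = d₁ − σ√T = 0.3684 − 0.4808 = -0.1124 ≈ -0.11
Pr(exercise) under Q = N(d₂) = 0.4562

0.4562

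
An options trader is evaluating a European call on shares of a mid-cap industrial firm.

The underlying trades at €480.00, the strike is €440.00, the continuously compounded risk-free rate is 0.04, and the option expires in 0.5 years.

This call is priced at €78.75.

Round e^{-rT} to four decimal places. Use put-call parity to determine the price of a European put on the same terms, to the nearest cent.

exp(−rT) = exp(−0.04·0.5) = 0.9802
Put-call parity: C − P = S − K·e^(−rT) = 480 − 440·0.9802 = 480 − 431.2880 = 48.7120
P = C − (C − P) = 78.75 − (48.7120) = 30.0380

€30.04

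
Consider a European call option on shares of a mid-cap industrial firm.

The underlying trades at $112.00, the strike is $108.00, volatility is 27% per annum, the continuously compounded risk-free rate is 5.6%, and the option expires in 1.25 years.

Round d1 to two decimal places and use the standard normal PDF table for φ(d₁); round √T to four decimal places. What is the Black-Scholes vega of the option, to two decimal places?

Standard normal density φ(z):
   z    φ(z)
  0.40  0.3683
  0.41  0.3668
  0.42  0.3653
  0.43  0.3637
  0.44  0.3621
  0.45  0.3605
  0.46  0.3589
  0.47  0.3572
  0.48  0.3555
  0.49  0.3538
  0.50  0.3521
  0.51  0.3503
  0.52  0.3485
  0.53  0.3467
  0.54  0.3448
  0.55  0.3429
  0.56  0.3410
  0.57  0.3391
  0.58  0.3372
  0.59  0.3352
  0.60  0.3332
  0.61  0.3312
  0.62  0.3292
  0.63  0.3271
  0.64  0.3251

σ√T = 0.27·√1.25 = 0.3019
d₁ = [ln(112/108) + (0.056 + 0.27²/2)·1.25] / 0.3019 = [0.0364 + 0.1156] / 0.3019 = 0.5033 → 0.50
√T = √1.25 = 1.1180
φ(d₁) = φ(0.50) = 0.3521
vega = S·φ(d₁)·√T = 112·0.3521·1.1180 = 44.0886

44.09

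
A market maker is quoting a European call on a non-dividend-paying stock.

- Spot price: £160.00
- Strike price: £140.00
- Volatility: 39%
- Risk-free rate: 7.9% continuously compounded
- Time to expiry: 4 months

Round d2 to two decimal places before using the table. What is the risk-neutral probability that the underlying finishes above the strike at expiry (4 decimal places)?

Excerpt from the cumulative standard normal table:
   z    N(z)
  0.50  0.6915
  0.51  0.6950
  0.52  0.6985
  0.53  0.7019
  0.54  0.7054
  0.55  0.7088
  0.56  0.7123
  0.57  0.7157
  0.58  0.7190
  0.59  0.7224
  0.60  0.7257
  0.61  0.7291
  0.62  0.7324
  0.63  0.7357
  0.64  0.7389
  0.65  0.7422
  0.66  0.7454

0.7257

T = 0.3333;  σ√T = 0.2252
d₁ = [ln(160/140) + (0.079 + ½·0.39²)·0.3333] / (σ√T) = (0.1335 + 0.0517) / 0.2252 = 0.8226 which rounds to 0.82
d₂ = 0.8226 − 0.2252 = 0.5974 which rounds to 0.60
Pr(exercise) under Q = N(d₂) = 0.7257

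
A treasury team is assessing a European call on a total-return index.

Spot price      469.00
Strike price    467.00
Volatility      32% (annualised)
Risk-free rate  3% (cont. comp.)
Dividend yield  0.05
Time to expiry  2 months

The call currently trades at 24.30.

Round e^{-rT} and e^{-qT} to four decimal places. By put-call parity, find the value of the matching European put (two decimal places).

23.86

exp(−qT) = exp(−0.05·0.1667) = 0.9917;  exp(−rT) = exp(−0.03·0.1667) = 0.9950
Put-call parity: C − P = S·e^(−qT) − K·e^(−rT) = 469·0.9917 − 467·0.9950 = 465.1073 − 464.6650 = 0.4423
P = C − (C − P) = 24.30 − (0.4423) = 23.8577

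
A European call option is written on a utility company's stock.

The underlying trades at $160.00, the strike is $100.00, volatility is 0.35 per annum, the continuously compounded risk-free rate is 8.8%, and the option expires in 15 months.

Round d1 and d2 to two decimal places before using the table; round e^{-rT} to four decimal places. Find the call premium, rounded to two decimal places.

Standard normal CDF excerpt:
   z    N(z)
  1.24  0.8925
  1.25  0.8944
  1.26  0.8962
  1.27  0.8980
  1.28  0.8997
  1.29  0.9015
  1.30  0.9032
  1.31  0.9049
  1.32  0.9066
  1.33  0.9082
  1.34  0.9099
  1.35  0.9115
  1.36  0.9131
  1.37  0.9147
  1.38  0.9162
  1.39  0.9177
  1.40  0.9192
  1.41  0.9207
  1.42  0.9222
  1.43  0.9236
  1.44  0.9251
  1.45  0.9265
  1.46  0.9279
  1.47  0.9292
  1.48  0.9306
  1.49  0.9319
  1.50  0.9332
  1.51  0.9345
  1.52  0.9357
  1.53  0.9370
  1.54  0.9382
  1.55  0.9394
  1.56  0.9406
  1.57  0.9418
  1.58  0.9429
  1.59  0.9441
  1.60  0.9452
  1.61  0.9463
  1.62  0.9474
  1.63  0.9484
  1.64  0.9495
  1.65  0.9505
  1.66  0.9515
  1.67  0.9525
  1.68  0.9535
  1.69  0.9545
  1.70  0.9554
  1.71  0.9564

σ√T = 0.35 × 1.1180 = 0.3913
d₁ = [ln(160/100) + (0.088 + ½·0.35²)·1.25] / (σ√T) = (0.4700 + 0.1866) / 0.3913 = 1.6779 ⇒ 1.68
d₂ = 1.6779 − 0.3913 = 1.2865 ⇒ 1.29
exp(−rT) = exp(−0.088·1.25) = 0.8958
C = 160·N(1.68) − 100·0.8958·N(1.29) = 160·0.9535 − 100·0.8958·0.9015 = 152.5600 − 80.7564 = 71.8036

$71.80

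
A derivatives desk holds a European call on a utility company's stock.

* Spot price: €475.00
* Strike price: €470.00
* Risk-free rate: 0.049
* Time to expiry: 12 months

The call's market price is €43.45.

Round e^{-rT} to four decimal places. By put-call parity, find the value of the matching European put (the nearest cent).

e^(−rT) = e^(−0.049·1) = 0.9522
Put-call parity: C − P = S − K·e^(−rT) = 475 − 470·0.9522 = 475 − 447.5340 = 27.4660
P = C − (C − P) = 43.45 − (27.4660) = 15.9840

€15.98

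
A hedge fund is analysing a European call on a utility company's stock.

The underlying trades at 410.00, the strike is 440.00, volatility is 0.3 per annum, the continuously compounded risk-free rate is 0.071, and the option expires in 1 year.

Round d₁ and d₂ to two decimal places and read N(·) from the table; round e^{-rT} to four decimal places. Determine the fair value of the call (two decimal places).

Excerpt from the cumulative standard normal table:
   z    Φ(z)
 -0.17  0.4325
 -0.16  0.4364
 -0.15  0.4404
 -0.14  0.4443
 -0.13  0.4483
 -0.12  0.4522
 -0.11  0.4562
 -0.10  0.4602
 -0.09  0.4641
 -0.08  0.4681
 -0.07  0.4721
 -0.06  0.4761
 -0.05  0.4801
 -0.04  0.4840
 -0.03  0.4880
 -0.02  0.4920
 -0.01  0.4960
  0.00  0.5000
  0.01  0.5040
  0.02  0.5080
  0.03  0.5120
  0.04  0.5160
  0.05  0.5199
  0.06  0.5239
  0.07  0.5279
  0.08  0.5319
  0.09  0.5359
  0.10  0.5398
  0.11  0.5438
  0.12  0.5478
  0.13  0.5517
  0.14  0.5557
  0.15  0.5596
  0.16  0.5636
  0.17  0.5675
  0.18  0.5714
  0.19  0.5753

σ√T = 0.3 × 1.0000 = 0.3000
d₁ = [ln(410/440) + (0.071 + ½·0.3²)·1] / (σ√T) = (-0.0706 + 0.1160) / 0.3000 = 0.1513 → 0.15
d₂ = 0.1513 − 0.3000 = -0.1487 → -0.15
e^(−rT) = e^(−0.071·1) = 0.9315
N(d₁) = N(0.15) = 0.5596;  N(d₂) = N(-0.15) = 0.4404
C = 410·0.5596 − 440·0.9315·0.4404 = 229.4360 − 180.5023 = 48.9337

48.93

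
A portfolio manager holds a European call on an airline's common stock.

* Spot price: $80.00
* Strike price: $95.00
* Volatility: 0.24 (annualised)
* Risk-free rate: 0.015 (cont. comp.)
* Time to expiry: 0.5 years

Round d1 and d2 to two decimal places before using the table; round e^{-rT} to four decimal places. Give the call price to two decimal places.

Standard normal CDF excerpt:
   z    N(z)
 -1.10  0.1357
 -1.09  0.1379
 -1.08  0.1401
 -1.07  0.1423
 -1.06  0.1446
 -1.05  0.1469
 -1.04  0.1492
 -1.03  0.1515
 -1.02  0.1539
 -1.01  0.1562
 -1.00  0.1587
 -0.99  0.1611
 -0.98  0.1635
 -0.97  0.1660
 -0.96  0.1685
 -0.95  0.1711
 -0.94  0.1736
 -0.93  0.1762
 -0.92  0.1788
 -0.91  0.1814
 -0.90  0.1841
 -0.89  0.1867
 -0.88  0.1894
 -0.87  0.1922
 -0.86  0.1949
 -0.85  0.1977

T = 0.5;  σ√T = 0.1697
d₁ = [ln(80/95) + (0.015 + ½·0.24²)·0.5] / (σ√T) = (-0.1719 + 0.0219) / 0.1697 = -0.8836 ⇒ -0.88
d₂ = -0.8836 − 0.1697 = -1.0533 ⇒ -1.05
exp(−rT) = exp(−0.015·0.5) = 0.9925
C = 80·N(-0.88) − 95·0.9925·N(-1.05) = 80·0.1894 − 95·0.9925·0.1469 = 15.1520 − 13.8508 = 1.3012

$1.30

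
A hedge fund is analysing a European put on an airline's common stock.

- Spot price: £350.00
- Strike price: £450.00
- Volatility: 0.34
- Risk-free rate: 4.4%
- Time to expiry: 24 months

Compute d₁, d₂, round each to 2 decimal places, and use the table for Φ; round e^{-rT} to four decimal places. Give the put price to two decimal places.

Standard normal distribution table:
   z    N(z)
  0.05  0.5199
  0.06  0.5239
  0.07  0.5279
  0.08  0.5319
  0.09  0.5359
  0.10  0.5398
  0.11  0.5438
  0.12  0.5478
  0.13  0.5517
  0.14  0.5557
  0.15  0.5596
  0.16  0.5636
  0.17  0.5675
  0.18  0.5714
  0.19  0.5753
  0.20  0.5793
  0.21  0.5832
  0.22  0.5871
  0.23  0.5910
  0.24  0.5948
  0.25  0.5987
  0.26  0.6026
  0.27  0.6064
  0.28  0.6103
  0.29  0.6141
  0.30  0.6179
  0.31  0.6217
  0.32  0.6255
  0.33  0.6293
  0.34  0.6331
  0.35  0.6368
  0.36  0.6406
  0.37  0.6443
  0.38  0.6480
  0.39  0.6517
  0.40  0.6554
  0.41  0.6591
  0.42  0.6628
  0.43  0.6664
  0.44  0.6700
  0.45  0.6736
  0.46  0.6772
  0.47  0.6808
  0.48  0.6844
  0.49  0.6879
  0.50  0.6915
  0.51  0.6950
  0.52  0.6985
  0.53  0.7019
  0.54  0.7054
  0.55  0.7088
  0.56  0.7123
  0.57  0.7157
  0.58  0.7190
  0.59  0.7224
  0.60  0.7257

σ√T = 0.34·√2 = 0.4808
d₁ = [ln(350/450) + (0.044 + 0.34²/2)·2] / 0.4808 = [-0.2513 + 0.2036] / 0.4808 = -0.0992 ≈ -0.10
d₂ = d₁ − σ√T = -0.0992 − 0.4808 = -0.5801 ≈ -0.58
exp(−rT) = exp(−0.044·2) = 0.9158
P = 450·0.9158·N(0.58) − 350·N(0.10) = 450·0.9158·0.7190 − 350·0.5398 = 296.3071 − 188.9300 = 107.3771

£107.38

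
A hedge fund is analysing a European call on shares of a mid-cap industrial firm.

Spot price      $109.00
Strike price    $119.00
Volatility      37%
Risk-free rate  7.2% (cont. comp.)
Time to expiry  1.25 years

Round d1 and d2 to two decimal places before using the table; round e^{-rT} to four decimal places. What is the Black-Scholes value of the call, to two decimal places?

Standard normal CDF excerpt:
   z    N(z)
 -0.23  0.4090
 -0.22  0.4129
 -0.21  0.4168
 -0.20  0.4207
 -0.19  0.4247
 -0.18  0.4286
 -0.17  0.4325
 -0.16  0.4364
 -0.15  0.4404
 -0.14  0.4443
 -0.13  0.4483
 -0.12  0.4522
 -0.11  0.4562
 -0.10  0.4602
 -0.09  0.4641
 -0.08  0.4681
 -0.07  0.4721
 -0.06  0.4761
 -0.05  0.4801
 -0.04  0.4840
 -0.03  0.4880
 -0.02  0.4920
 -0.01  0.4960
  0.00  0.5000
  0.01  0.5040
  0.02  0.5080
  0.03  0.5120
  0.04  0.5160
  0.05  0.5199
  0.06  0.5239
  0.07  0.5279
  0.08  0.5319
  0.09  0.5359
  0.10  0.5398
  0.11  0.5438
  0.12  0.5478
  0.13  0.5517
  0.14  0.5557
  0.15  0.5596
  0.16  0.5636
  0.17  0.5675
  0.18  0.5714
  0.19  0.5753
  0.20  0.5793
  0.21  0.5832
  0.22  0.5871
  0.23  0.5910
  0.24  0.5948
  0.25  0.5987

T = 1.25;  σ√T = 0.4137
d₁ = [ln(109/119) + (0.072 + ½·0.37²)·1.25] / (σ√T) = (-0.0878 + 0.1756) / 0.4137 = 0.2122 which rounds to 0.21
d₂ = 0.2122 − 0.4137 = -0.2015 which rounds to -0.20
e^(−rT) = e^(−0.072·1.25) = 0.9139
N(d₁) = N(0.21) = 0.5832;  N(d₂) = N(-0.20) = 0.4207
C = 109·0.5832 − 119·0.9139·0.4207 = 63.5688 − 45.7528 = 17.8160

$17.82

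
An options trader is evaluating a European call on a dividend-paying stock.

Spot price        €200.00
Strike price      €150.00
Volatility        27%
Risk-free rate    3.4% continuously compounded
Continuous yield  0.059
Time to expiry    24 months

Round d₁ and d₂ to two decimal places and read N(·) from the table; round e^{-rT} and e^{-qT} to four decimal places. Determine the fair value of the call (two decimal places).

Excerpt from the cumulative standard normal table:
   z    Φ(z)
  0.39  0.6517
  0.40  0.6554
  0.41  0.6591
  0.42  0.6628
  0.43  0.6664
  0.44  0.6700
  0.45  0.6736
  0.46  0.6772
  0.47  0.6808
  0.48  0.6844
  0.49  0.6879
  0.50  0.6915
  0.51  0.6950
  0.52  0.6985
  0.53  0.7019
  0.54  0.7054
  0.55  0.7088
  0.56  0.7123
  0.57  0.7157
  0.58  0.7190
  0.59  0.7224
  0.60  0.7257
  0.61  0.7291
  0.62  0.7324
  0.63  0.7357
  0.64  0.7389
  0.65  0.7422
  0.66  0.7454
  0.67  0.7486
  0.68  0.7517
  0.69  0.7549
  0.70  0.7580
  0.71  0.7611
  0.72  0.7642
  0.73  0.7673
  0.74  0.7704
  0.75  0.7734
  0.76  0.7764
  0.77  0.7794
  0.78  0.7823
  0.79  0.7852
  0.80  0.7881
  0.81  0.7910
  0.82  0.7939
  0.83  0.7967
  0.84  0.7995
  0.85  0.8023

€47.20

σ√T = 0.27 × 1.4142 = 0.3818
d₁ = [ln(200/150) + (0.034 − 0.059 + 0.27²/2)·2] / 0.3818 = [0.2877 + 0.0229] / 0.3818 = 0.8134 ⇒ 0.81
d₂ = d₁ − σ√T = 0.8134 − 0.3818 = 0.4316 ⇒ 0.43
exp(−qT) = exp(−0.059·2) = 0.8887;  exp(−rT) = exp(−0.034·2) = 0.9343
C = 200·0.8887·N(0.81) − 150·0.9343·N(0.43) = 200·0.8887·0.7910 − 150·0.9343·0.6664 = 140.5923 − 93.3926 = 47.1997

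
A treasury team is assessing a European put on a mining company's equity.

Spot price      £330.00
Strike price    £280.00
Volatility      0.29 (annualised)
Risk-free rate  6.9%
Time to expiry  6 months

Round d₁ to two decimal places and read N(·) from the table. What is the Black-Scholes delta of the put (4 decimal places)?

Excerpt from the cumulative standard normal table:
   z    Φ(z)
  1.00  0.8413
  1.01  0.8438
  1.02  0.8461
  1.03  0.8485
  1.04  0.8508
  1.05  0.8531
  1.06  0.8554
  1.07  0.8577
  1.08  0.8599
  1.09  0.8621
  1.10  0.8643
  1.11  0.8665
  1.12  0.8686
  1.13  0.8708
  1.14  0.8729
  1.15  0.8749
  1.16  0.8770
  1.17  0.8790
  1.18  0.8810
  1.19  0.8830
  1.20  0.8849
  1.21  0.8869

T = 0.5;  σ√T = 0.2051
d₁ = [ln(330/280) + (0.069 + ½·0.29²)·0.5] / (σ√T) = (0.1643 + 0.0555) / 0.2051 = 1.0720 ≈ 1.07
N(d₁) = N(1.07) = 0.8577
Δ_put = N(d₁) − 1 = 0.8577 − 1 = -0.1423

-0.1423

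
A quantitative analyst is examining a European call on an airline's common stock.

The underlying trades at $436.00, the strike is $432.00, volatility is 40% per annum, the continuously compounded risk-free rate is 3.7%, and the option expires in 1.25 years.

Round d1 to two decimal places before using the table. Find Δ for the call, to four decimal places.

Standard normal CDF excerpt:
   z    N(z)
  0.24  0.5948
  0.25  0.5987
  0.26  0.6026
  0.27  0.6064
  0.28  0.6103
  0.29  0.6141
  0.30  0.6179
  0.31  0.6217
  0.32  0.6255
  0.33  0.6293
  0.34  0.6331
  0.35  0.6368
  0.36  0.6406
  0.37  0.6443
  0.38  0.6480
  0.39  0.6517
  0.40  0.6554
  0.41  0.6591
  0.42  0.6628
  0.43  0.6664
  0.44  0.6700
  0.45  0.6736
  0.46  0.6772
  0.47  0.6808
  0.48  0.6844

σ√T = 0.4 × 1.1180 = 0.4472
d₁ = [ln(436/432) + (0.037 + 0.4²/2)·1.25] / 0.4472 = [0.0092 + 0.1463] / 0.4472 = 0.3476 ≈ 0.35
N(d₁) = N(0.35) = 0.6368
Δ_call = N(d₁) = 0.6368

0.6368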